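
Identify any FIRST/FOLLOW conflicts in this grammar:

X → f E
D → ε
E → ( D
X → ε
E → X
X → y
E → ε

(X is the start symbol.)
No FIRST/FOLLOW conflicts.

A FIRST/FOLLOW conflict occurs when a non-terminal N has a nullable alternative N → β (β ⇒* ε) and another alternative N → α with FIRST(α) ∩ FOLLOW(N) ≠ ∅: on such a lookahead the parser cannot decide between expanding α and letting N vanish via β.

Nullable non-terminals: D, E, X.
FIRST sets used below: FIRST(X) = { 'f', 'y', ε }
D has a nullable alternative but only one production, so nothing to check.

E: nullable alternative(s) E → X, E → ε; FOLLOW(E) = { $ }
  E → ( D: FIRST \ {ε} = { '(' } — disjoint from FOLLOW(E)
  E → X: FIRST \ {ε} = { 'f', 'y' } — disjoint from FOLLOW(E)
  E → ε: FIRST \ {ε} = { } — disjoint from FOLLOW(E)

X: nullable alternative(s) X → ε; FOLLOW(X) = { $ }
  X → f E: FIRST \ {ε} = { 'f' } — disjoint from FOLLOW(X)
  X → ε: FIRST \ {ε} = { } — this is the only nullable alternative, skip
  X → y: FIRST \ {ε} = { 'y' } — disjoint from FOLLOW(X)

No FIRST/FOLLOW conflicts found.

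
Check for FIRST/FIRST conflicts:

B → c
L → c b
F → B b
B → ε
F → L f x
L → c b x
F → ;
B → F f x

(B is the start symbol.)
A FIRST/FIRST conflict occurs when two productions N → α and N → β for the same non-terminal have FIRST(α) ∩ FIRST(β) ≠ ∅ (with ε ∈ FIRST of a nullable right-hand side, so two nullable alternatives also conflict).

FIRST sets of the non-terminals at (or reachable through a nullable prefix from) the front of some alternative:
  FIRST(F) = { ';', 'b', 'c' }
  FIRST(B) = { ';', 'b', 'c', ε }
  FIRST(L) = { 'c' }

Productions for B:
  B → c: FIRST = { 'c' }
  B → ε: FIRST = { ε }
  B → F f x: FIRST = { ';', 'b', 'c' }
Productions for L:
  L → c b: FIRST = { 'c' }
  L → c b x: FIRST = { 'c' }
Productions for F:
  F → B b: FIRST = { ';', 'b', 'c' }
  F → L f x: FIRST = { 'c' }
  F → ;: FIRST = { ';' }

Conflict for B: B → c and B → F f x
  Overlap: { 'c' }
Conflict for L: L → c b and L → c b x
  Overlap: { 'c' }
Conflict for F: F → B b and F → L f x
  Overlap: { 'c' }
Conflict for F: F → B b and F → ;
  Overlap: { ';' }

Answer: Yes. B → c / B → F f x on { 'c' }; L → c b / L → c b x on { 'c' }; F → B b / F → L f x on { 'c' }; F → B b / F → ';' on { ';' }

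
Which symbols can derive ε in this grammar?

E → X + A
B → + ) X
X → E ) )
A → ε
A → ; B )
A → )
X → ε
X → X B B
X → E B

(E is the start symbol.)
A non-terminal is nullable if it can derive ε (the empty string): either it has an ε-production, or it has a production whose right-hand side consists entirely of nullable non-terminals.

ε-productions: A → ε, X → ε
So A, X are immediately nullable.
No further non-terminal can be added: every production for the remaining non-terminals contains a terminal or a non-nullable non-terminal.
Nullable = { 'A', 'X' }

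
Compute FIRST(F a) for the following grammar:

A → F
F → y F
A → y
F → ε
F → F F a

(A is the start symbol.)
FIRST sets of the non-terminals involved (from the grammar, by fixed-point iteration):
  FIRST(F) = { 'a', 'y', ε }

To compute FIRST(F a), process the symbols left to right:
Symbol F is a non-terminal. Add FIRST(F) \ {ε} = { 'a', 'y' }
F is nullable (ε ∈ FIRST(F)), continue to the next symbol.
Symbol a is a terminal. Add 'a' and stop.
FIRST(F a) = { 'a', 'y' }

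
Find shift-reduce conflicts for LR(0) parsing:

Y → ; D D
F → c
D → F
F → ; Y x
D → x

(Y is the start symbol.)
No shift-reduce conflicts

Augment with Y' → Y and build the canonical LR(0) collection (I0 = CLOSURE({[Y' → . Y]}), then GOTO on every symbol after a dot until no new states appear). It has 11 states:
  I0: { [Y → . ; D D], [Y' → . Y] }  — shift
  I1: { [D → . F], [D → . x], [F → . ; Y x], [F → . c], [Y → ; . D D] }  — shift
  I2: { [Y' → Y .] }  — accept
  I3: { [F → ; . Y x], [Y → . ; D D] }  — shift
  I4: { [D → . F], [D → . x], [F → . ; Y x], [F → . c], [Y → ; D . D] }  — shift
  I5: { [D → F .] }  — reduce
  I6: { [F → c .] }  — reduce
  I7: { [D → x .] }  — reduce
  I8: { [Y → ; D D .] }  — reduce
  I9: { [F → ; Y . x] }  — shift
  I10: { [F → ; Y x .] }  — reduce

No state contains both a complete item and a shift item.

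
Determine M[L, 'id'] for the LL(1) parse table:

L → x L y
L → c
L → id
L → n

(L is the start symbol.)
To find M[L, 'id'], we find productions for L where 'id' is in the predict set (PREDICT(N → α) = (FIRST(α) \ {ε}) ∪ (FOLLOW(N) if α ⇒* ε)).

L → x L y: PREDICT = { 'x' }
L → c: PREDICT = { 'c' }
L → id: PREDICT = { 'id' }
  'id' is in predict set, so this production goes in M[L, 'id']
L → n: PREDICT = { 'n' }

M[L, 'id'] = L → id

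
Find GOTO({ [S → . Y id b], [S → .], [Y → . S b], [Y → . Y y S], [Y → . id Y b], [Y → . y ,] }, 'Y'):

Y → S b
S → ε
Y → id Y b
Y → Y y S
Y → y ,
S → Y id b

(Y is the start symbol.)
{ [S → Y . id b], [Y → Y . y S] }

GOTO(I, 'Y') = CLOSURE({ [A → αX.β] : [A → α.Xβ] ∈ I, X = 'Y' })

Items with dot before 'Y', with the dot advanced:
  [S → . Y id b] → [S → Y . id b]
  [Y → . Y y S] → [Y → Y . y S]
Closure adds nothing (no advanced item has the dot before a non-terminal).

GOTO = { [S → Y . id b], [Y → Y . y S] }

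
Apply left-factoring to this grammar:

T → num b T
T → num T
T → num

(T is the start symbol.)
Left-factoring transforms A → αβ₁ | αβ₂ into A → αA' and A' → β₁ | β₂
(α is the longest common prefix among the alternatives). Repeat until
no nonterminal has two alternatives with a common prefix.

Round 1: T has alternatives sharing prefix 'num'. Introduce T': T → num T'
  Add: T' → b T
  Add: T' → T
  Add: T' → ε

No remaining common prefixes — done.

Resulting grammar:
T → num T'
T' → b T
T' → T
T' → ε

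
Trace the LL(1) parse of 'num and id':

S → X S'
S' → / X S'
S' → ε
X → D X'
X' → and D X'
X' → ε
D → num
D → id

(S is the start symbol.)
Stack is shown with the top on the left.

Stack          Input         Action
-----------------------------------
S $            num and id $  output S → X S'
X S' $         num and id $  output X → D X'
D X' S' $      num and id $  output D → num
num X' S' $    num and id $  match 'num'
X' S' $        and id $      output X' → and D X'
and D X' S' $  and id $      match 'and'
D X' S' $      id $          output D → id
id X' S' $     id $          match 'id'
X' S' $        $             output X' → ε
S' $           $             output S' → ε
$              $             accept

The string is accepted.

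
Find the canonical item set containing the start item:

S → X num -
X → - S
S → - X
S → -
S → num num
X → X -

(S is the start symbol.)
First, augment the grammar with S' → S
I₀ = CLOSURE({ [S' → . S] }):
  [S' → . S] has the dot before S: add [S → . X num -], [S → . - X], [S → . -], [S → . num num]
  [S → . X num -] has the dot before X: add [X → . - S], [X → . X -]
No further items can be added.

I₀ = { [S → . - X], [S → . -], [S → . X num -], [S → . num num], [S' → . S], [X → . - S], [X → . X -] }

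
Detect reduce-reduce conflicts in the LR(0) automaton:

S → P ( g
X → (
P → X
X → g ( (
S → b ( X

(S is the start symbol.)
No reduce-reduce conflicts

A reduce-reduce conflict occurs when an LR(0) state has two complete items [A → α .] and [B → β .] — both call for a reduction, and with no lookahead the parser cannot choose between them.

Augment with S' → S and build the canonical LR(0) collection (I0 = CLOSURE({[S' → . S]}), then GOTO on every symbol after a dot until no new states appear). It has 13 states:
  I0: { [P → . X], [S → . P ( g], [S → . b ( X], [S' → . S], [X → . (], [X → . g ( (] }  — shift
  I1: { [X → ( .] }  — reduce
  I2: { [S → P . ( g] }  — shift
  I3: { [S' → S .] }  — accept
  I4: { [P → X .] }  — reduce
  I5: { [S → b . ( X] }  — shift
  I6: { [X → g . ( (] }  — shift
  I7: { [X → g ( . (] }  — shift
  I8: { [X → g ( ( .] }  — reduce
  I9: { [S → b ( . X], [X → . (], [X → . g ( (] }  — shift
  I10: { [S → b ( X .] }  — reduce
  I11: { [S → P ( . g] }  — shift
  I12: { [S → P ( g .] }  — reduce

No state contains more than one complete item.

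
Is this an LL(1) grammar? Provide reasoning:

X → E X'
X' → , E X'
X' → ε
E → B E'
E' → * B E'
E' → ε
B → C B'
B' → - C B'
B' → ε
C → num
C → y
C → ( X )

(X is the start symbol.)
Relevant sets:
  FOLLOW(X') = { $, ')' }
  FOLLOW(E') = { $, ')', ',' }
  FOLLOW(B') = { $, ')', '*', ',' }

For X':
  PREDICT(X' → ',' E X') = { ',' }
  PREDICT(X' → ε) = { $, ')' }
For E':
  PREDICT(E' → '*' B E') = { '*' }
  PREDICT(E' → ε) = { $, ')', ',' }
For B':
  PREDICT(B' → '-' C B') = { '-' }
  PREDICT(B' → ε) = { $, ')', '*', ',' }
For C:
  PREDICT(C → num) = { 'num' }
  PREDICT(C → y) = { 'y' }
  PREDICT(C → '(' X ')') = { '(' }
X, E, B have a single production, so nothing to check there.

All predict sets are disjoint. The grammar IS LL(1).

Answer: Yes, the grammar is LL(1).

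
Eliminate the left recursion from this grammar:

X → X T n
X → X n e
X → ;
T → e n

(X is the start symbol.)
X is directly left-recursive. The standard transformation for
  A → A α₁ | ... | A α_m | β₁ | ... | β_n
is
  A  → β₁ A' | ... | β_n A'
  A' → α₁ A' | ... | α_m A' | ε

X → ; becomes X → ; X'
X → X T n becomes X' → T n X'
X → X n e becomes X' → n e X'
Add X' → ε

Productions for other non-terminals are unchanged:
  T → e n

Resulting grammar:
X → ; X'
X' → T n X'
X' → n e X'
X' → ε
T → e n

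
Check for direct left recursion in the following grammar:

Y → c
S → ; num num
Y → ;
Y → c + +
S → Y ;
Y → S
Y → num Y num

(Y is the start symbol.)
No direct left recursion

Direct left recursion occurs when N → N α for some non-terminal N (the right-hand side begins with the left-hand side itself).

Y → c: starts with c
S → ; num num: starts with ';'
Y → ;: starts with ';'
Y → c + +: starts with c
S → Y ;: starts with Y
Y → S: starts with S
Y → num Y num: starts with num

No direct left recursion found.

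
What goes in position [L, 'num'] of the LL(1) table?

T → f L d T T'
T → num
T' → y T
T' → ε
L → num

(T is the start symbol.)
To find M[L, 'num'], we find productions for L where 'num' is in the predict set (PREDICT(N → α) = (FIRST(α) \ {ε}) ∪ (FOLLOW(N) if α ⇒* ε)).

L → num: PREDICT = { 'num' }
  'num' is in predict set, so this production goes in M[L, 'num']

M[L, 'num'] = L → num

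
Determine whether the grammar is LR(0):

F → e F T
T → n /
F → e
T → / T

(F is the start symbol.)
No. Shift-reduce conflict between [F → e .] and [F → . e]

Augment with F' → F and build the canonical LR(0) collection (I0 = CLOSURE({[F' → . F]}), then GOTO on every symbol after a dot until no new states appear). It has 9 states:
  I0: { [F → . e F T], [F → . e], [F' → . F] }  — shift
  I1: { [F' → F .] }  — accept
  I2: { [F → . e F T], [F → . e], [F → e . F T], [F → e .] }  — shift, reduce
  I3: { [F → e F . T], [T → . / T], [T → . n /] }  — shift
  I4: { [T → . / T], [T → . n /], [T → / . T] }  — shift
  I5: { [F → e F T .] }  — reduce
  I6: { [T → n . /] }  — shift
  I7: { [T → n / .] }  — reduce
  I8: { [T → / T .] }  — reduce

Conflict in state I2:
  Shift-reduce conflict between [F → e .] and [F → . e]
So the grammar is NOT LR(0).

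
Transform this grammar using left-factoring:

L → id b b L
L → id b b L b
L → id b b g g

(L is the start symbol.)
Left-factoring transforms A → αβ₁ | αβ₂ into A → αA' and A' → β₁ | β₂
(α is the longest common prefix among the alternatives). Repeat until
no nonterminal has two alternatives with a common prefix.

Round 1: L has alternatives sharing prefix 'id b b'. Introduce L': L → id b b L'
  Add: L' → L
  Add: L' → L b
  Add: L' → g g

Round 2: L' has alternatives sharing prefix 'L'. Introduce L'': L' → L L''
  Add: L'' → ε
  Add: L'' → b

No remaining common prefixes — done.

Resulting grammar:
L → id b b L'
L' → L L''
L'' → ε
L'' → b
L' → g g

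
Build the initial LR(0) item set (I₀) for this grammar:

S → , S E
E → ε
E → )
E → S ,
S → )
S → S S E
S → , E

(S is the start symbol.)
{ [S → . )], [S → . , E], [S → . , S E], [S → . S S E], [S' → . S] }

First, augment the grammar with S' → S
I₀ = CLOSURE({ [S' → . S] }):
  [S' → . S] has the dot before S: add [S → . , S E], [S → . )], [S → . S S E], [S → . , E]
No further items can be added.

I₀ = { [S → . )], [S → . , E], [S → . , S E], [S → . S S E], [S' → . S] }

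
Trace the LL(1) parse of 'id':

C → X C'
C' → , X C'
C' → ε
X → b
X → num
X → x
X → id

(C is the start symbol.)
LL(1) parsing maintains a stack (initially the start symbol over $) and the input. At each step: if the stack top is a terminal, match it against the current input token; if it is a non-terminal N, replace it with the RHS of M[N, lookahead] (the unique production whose predict set contains the lookahead).

Stack is shown with the top on the left.

Stack    Input  Action
----------------------
C $      id $   output C → X C'
X C' $   id $   output X → id
id C' $  id $   match 'id'
C' $     $      output C' → ε
$        $      accept

The string is accepted.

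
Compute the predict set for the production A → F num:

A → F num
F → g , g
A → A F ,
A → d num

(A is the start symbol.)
{ 'g' }

PREDICT(A → F num) = (FIRST(RHS) \ {ε}) ∪ (FOLLOW(A) if ε ∈ FIRST(RHS), i.e. RHS ⇒* ε)
FIRST(F) = { 'g' }
FIRST(F num) = { 'g' }
ε ∉ FIRST(F num), so FOLLOW(A) is not added.
PREDICT(A → F num) = { 'g' }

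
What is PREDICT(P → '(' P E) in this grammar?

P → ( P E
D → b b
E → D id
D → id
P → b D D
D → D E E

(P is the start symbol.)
{ '(' }

PREDICT(P → '(' P E) = (FIRST(RHS) \ {ε}) ∪ (FOLLOW(P) if ε ∈ FIRST(RHS), i.e. RHS ⇒* ε)
FIRST('(' P E) = { '(' }
ε ∉ FIRST('(' P E), so FOLLOW(P) is not added.
PREDICT(P → '(' P E) = { '(' }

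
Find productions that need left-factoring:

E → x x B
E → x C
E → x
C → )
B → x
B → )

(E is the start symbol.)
Yes, E has productions with common prefix 'x'

Left-factoring is needed when two productions for the same non-terminal
share a common prefix on the right-hand side.

Productions for E:
  E → x x B
  E → x C
  E → x
Productions for B:
  B → x
  B → )

Found common prefix 'x' in productions for E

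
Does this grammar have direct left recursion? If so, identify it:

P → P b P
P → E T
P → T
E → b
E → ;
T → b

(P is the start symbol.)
P → P b P: LEFT RECURSIVE (starts with P)
P → E T: starts with E
P → T: starts with T
E → b: starts with b
E → ;: starts with ';'
T → b: starts with b

The grammar has direct left recursion on: P.

Answer: Yes, P is left-recursive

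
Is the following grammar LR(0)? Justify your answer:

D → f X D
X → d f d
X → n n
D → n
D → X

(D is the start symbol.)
A grammar is LR(0) if no state in the canonical LR(0) collection has:
  - both a shift item (dot before a terminal) and a complete item (shift-reduce conflict), or
  - two or more complete items (reduce-reduce conflict; the accept item [D' → D .] counts as a complete item here).

Augment with D' → D and build the canonical LR(0) collection (I0 = CLOSURE({[D' → . D]}), then GOTO on every symbol after a dot until no new states appear). It has 12 states:
  I0: { [D → . X], [D → . f X D], [D → . n], [D' → . D], [X → . d f d], [X → . n n] }  — shift
  I1: { [D' → D .] }  — accept
  I2: { [D → X .] }  — reduce
  I3: { [X → d . f d] }  — shift
  I4: { [D → f . X D], [X → . d f d], [X → . n n] }  — shift
  I5: { [D → n .], [X → n . n] }  — shift, reduce
  I6: { [X → n n .] }  — reduce
  I7: { [D → . X], [D → . f X D], [D → . n], [D → f X . D], [X → . d f d], [X → . n n] }  — shift
  I8: { [X → n . n] }  — shift
  I9: { [D → f X D .] }  — reduce
  I10: { [X → d f . d] }  — shift
  I11: { [X → d f d .] }  — reduce

Conflict in state I5:
  Shift-reduce conflict between [D → n .] and [X → n . n]
So the grammar is NOT LR(0).

Answer: No. Shift-reduce conflict between [D → n .] and [X → n . n]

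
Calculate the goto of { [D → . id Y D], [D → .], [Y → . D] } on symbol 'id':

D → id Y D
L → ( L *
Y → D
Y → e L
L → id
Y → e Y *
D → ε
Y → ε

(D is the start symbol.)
GOTO(I, 'id') = CLOSURE({ [A → αX.β] : [A → α.Xβ] ∈ I, X = 'id' })

Items with dot before 'id', with the dot advanced:
  [D → . id Y D] → [D → id . Y D]
Closure of the advanced items:
  [D → id . Y D] has the dot before Y: add [Y → . D], [Y → . e L], [Y → . e Y *], [Y → .]
  [Y → . D] has the dot before D: add [D → . id Y D], [D → .]

GOTO = { [D → . id Y D], [D → .], [D → id . Y D], [Y → . D], [Y → . e L], [Y → . e Y *], [Y → .] }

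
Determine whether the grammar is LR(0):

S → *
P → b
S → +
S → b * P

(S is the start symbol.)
Yes, the grammar is LR(0)

A grammar is LR(0) if no state in the canonical LR(0) collection has:
  - both a shift item (dot before a terminal) and a complete item (shift-reduce conflict), or
  - two or more complete items (reduce-reduce conflict; the accept item [S' → S .] counts as a complete item here).

Augment with S' → S and build the canonical LR(0) collection (I0 = CLOSURE({[S' → . S]}), then GOTO on every symbol after a dot until no new states appear). It has 8 states:
  I0: { [S → . *], [S → . +], [S → . b * P], [S' → . S] }  — shift
  I1: { [S → * .] }  — reduce
  I2: { [S → + .] }  — reduce
  I3: { [S' → S .] }  — accept
  I4: { [S → b . * P] }  — shift
  I5: { [P → . b], [S → b * . P] }  — shift
  I6: { [S → b * P .] }  — reduce
  I7: { [P → b .] }  — reduce

Every state is either a pure shift/goto state or contains exactly one complete item and nothing to shift — no conflicts. The grammar is LR(0).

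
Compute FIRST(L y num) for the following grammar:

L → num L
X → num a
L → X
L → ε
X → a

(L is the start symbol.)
FIRST sets of the non-terminals involved (from the grammar, by fixed-point iteration):
  FIRST(L) = { 'a', 'num', ε }

To compute FIRST(L y num), process the symbols left to right:
Symbol L is a non-terminal. Add FIRST(L) \ {ε} = { 'a', 'num' }
L is nullable (ε ∈ FIRST(L)), continue to the next symbol.
Symbol y is a terminal. Add 'y' and stop.
FIRST(L y num) = { 'a', 'num', 'y' }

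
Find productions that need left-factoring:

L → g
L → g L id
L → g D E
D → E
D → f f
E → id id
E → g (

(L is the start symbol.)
Left-factoring is needed when two productions for the same non-terminal
share a common prefix on the right-hand side.

Productions for L:
  L → g
  L → g L id
  L → g D E
Productions for D:
  D → E
  D → f f
Productions for E:
  E → id id
  E → g (

Found common prefix 'g' in productions for L

Answer: Yes, L has productions with common prefix 'g'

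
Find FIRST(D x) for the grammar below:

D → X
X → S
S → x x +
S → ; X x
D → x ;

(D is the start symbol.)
{ ';', 'x' }

FIRST sets of the non-terminals involved (from the grammar, by fixed-point iteration):
  FIRST(D) = { ';', 'x' }

To compute FIRST(D x), process the symbols left to right:
Symbol D is a non-terminal. Add FIRST(D) \ {ε} = { ';', 'x' }
D is not nullable (ε ∉ FIRST(D)), so stop here.
FIRST(D x) = { ';', 'x' }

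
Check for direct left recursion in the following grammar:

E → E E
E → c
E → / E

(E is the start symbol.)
Direct left recursion occurs when N → N α for some non-terminal N (the right-hand side begins with the left-hand side itself).

E → E E: LEFT RECURSIVE (starts with E)
E → c: starts with c
E → / E: starts with '/'

The grammar has direct left recursion on: E.

Answer: Yes, E is left-recursive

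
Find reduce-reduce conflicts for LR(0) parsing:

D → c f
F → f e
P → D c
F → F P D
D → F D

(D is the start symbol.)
No reduce-reduce conflicts

A reduce-reduce conflict occurs when an LR(0) state has two complete items [A → α .] and [B → β .] — both call for a reduction, and with no lookahead the parser cannot choose between them.

Augment with D' → D and build the canonical LR(0) collection (I0 = CLOSURE({[D' → . D]}), then GOTO on every symbol after a dot until no new states appear). It has 11 states:
  I0: { [D → . F D], [D → . c f], [D' → . D], [F → . F P D], [F → . f e] }  — shift
  I1: { [D' → D .] }  — accept
  I2: { [D → . F D], [D → . c f], [D → F . D], [F → . F P D], [F → . f e], [F → F . P D], [P → . D c] }  — shift
  I3: { [D → c . f] }  — shift
  I4: { [F → f . e] }  — shift
  I5: { [F → f e .] }  — reduce
  I6: { [D → c f .] }  — reduce
  I7: { [D → F D .], [P → D . c] }  — shift, reduce
  I8: { [D → . F D], [D → . c f], [F → . F P D], [F → . f e], [F → F P . D] }  — shift
  I9: { [F → F P D .] }  — reduce
  I10: { [P → D c .] }  — reduce

No state contains more than one complete item.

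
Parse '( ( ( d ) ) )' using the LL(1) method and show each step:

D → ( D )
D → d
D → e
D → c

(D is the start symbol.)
Stack is shown with the top on the left.

Stack        Input            Action
------------------------------------
D $          ( ( ( d ) ) ) $  output D → ( D )
( D ) $      ( ( ( d ) ) ) $  match '('
D ) $        ( ( d ) ) ) $    output D → ( D )
( D ) ) $    ( ( d ) ) ) $    match '('
D ) ) $      ( d ) ) ) $      output D → ( D )
( D ) ) ) $  ( d ) ) ) $      match '('
D ) ) ) $    d ) ) ) $        output D → d
d ) ) ) $    d ) ) ) $        match 'd'
) ) ) $      ) ) ) $          match ')'
) ) $        ) ) $            match ')'
) $          ) $              match ')'
$            $                accept

The string is accepted.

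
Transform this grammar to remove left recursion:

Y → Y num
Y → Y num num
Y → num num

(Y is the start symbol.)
Y is directly left-recursive. The standard transformation for
  A → A α₁ | ... | A α_m | β₁ | ... | β_n
is
  A  → β₁ A' | ... | β_n A'
  A' → α₁ A' | ... | α_m A' | ε

Y → num num becomes Y → num num Y'
Y → Y num becomes Y' → num Y'
Y → Y num num becomes Y' → num num Y'
Add Y' → ε

Resulting grammar:
Y → num num Y'
Y' → num Y'
Y' → num num Y'
Y' → ε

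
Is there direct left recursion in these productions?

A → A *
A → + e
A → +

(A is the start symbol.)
Yes, A is left-recursive

A → A *: LEFT RECURSIVE (starts with A)
A → + e: starts with '+'
A → +: starts with '+'

The grammar has direct left recursion on: A.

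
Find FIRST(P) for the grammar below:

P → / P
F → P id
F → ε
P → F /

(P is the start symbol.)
To compute FIRST(P), examine every production with P on the left-hand side, reading each right-hand side left to right until a non-nullable symbol is reached.

FIRST sets of the other non-terminals involved (by the same procedure, iterated to a fixed point):
  FIRST(F) = { '/', ε }

From P → / P:
  - '/' is a terminal: add '/' and stop
From P → F /:
  - F is a non-terminal: add FIRST(F) \ {ε} = { '/' }
    F is nullable, so continue to the next symbol
  - '/' is a terminal: add '/' and stop

Collecting: FIRST(P) = { '/' }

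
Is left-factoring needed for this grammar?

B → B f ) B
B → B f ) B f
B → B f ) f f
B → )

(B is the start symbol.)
Left-factoring is needed when two productions for the same non-terminal
share a common prefix on the right-hand side.

Productions for B:
  B → B f ) B
  B → B f ) B f
  B → B f ) f f
  B → )

Found common prefix 'B f )' in productions for B

Answer: Yes, B has productions with common prefix 'B f )'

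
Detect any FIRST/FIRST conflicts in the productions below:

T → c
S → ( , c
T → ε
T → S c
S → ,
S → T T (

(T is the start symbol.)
Yes. T → c / T → S c on { 'c' }; S → '(' ',' c / S → T T '(' on { '(' }; S → ',' / S → T T '(' on { ',' }

FIRST sets of the non-terminals at (or reachable through a nullable prefix from) the front of some alternative:
  FIRST(S) = { '(', ',', 'c' }
  FIRST(T) = { '(', ',', 'c', ε }

Productions for T:
  T → c: FIRST = { 'c' }
  T → ε: FIRST = { ε }
  T → S c: FIRST = { '(', ',', 'c' }
Productions for S:
  S → ( , c: FIRST = { '(' }
  S → ,: FIRST = { ',' }
  S → T T (: FIRST = { '(', ',', 'c' }

Conflict for T: T → c and T → S c
  Overlap: { 'c' }
Conflict for S: S → ( , c and S → T T (
  Overlap: { '(' }
Conflict for S: S → , and S → T T (
  Overlap: { ',' }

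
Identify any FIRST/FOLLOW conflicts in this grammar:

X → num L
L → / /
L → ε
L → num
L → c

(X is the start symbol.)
Nullable non-terminals: L.

L: nullable alternative(s) L → ε; FOLLOW(L) = { $ }
  L → / /: FIRST \ {ε} = { '/' } — disjoint from FOLLOW(L)
  L → ε: FIRST \ {ε} = { } — this is the only nullable alternative, skip
  L → num: FIRST \ {ε} = { 'num' } — disjoint from FOLLOW(L)
  L → c: FIRST \ {ε} = { 'c' } — disjoint from FOLLOW(L)

X has no nullable alternative, so no FIRST/FOLLOW check is needed there.

No FIRST/FOLLOW conflicts found.

Answer: No FIRST/FOLLOW conflicts.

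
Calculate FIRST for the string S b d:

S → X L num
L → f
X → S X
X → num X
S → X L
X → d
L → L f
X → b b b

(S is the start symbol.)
{ 'b', 'd', 'num' }

FIRST sets of the non-terminals involved (from the grammar, by fixed-point iteration):
  FIRST(S) = { 'b', 'd', 'num' }

To compute FIRST(S b d), process the symbols left to right:
Symbol S is a non-terminal. Add FIRST(S) \ {ε} = { 'b', 'd', 'num' }
S is not nullable (ε ∉ FIRST(S)), so stop here.
FIRST(S b d) = { 'b', 'd', 'num' }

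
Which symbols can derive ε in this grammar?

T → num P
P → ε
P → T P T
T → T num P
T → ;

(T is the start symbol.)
ε-productions: P → ε
So P is immediately nullable.
No further non-terminal can be added: every production for the remaining non-terminals contains a terminal or a non-nullable non-terminal.
Nullable = { 'P' }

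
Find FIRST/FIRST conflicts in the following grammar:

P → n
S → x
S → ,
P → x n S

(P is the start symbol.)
No FIRST/FIRST conflicts.

A FIRST/FIRST conflict occurs when two productions N → α and N → β for the same non-terminal have FIRST(α) ∩ FIRST(β) ≠ ∅ (with ε ∈ FIRST of a nullable right-hand side, so two nullable alternatives also conflict).

Productions for P:
  P → n: FIRST = { 'n' }
  P → x n S: FIRST = { 'x' }
Productions for S:
  S → x: FIRST = { 'x' }
  S → ,: FIRST = { ',' }

All alternatives of each non-terminal have pairwise disjoint FIRST sets.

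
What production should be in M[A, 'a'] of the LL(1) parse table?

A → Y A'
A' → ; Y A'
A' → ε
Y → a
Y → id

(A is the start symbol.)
A → Y A'

To find M[A, 'a'], we find productions for A where 'a' is in the predict set (PREDICT(N → α) = (FIRST(α) \ {ε}) ∪ (FOLLOW(N) if α ⇒* ε)).

Relevant sets:
  FIRST(Y) = { 'a', 'id' }

A → Y A': PREDICT = { 'a', 'id' }
  'a' is in predict set, so this production goes in M[A, 'a']

M[A, 'a'] = A → Y A'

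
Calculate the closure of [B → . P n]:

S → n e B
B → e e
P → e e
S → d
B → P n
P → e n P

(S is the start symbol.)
{ [B → . P n], [P → . e e], [P → . e n P] }

To compute CLOSURE, for each item [A → α.Bβ] where B is a non-terminal, add [B → .γ] for all productions B → γ; repeat for the newly added items until nothing changes.

Start with: [B → . P n]
  [B → . P n] has the dot before P: add [P → . e e], [P → . e n P]
No further items can be added.

CLOSURE = { [B → . P n], [P → . e e], [P → . e n P] }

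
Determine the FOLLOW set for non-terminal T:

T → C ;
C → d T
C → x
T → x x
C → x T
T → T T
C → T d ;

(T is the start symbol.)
To compute FOLLOW(T), find every occurrence of T on a right-hand side N → α T β: add FIRST(β) \ {ε}, and if β is empty or nullable also add FOLLOW(N). Iterate to a fixed point.

T is the start symbol, so $ ∈ FOLLOW(T).
In C → d T: T is at the end, add FOLLOW(C)
In C → x T: T is at the end, add FOLLOW(C)
In T → T T: T is followed by T, add FIRST(T) \ {ε} = { 'd', 'x' }
In T → T T: T is at the end; this adds FOLLOW(T) to itself — nothing new
In C → T d ;: T is followed by d ';', add FIRST(d ';') \ {ε} = { 'd' }

The FOLLOW sets referred to above (computed the same way, to a fixed point):
  FOLLOW(C) = { ';' }

Taking the union: FOLLOW(T) = { $, ';', 'd', 'x' }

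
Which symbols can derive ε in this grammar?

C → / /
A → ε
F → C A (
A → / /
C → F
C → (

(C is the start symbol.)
ε-productions: A → ε
So A is immediately nullable.
No further non-terminal can be added: every production for the remaining non-terminals contains a terminal or a non-nullable non-terminal.
Nullable = { 'A' }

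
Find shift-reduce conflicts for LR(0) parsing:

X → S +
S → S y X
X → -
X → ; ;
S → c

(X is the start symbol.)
No shift-reduce conflicts

A shift-reduce conflict occurs when an LR(0) state has both:
  - a complete (reduce) item [A → α .] (dot at the end), and
  - a shift item [B → β . c γ] (dot before a terminal).

Augment with X' → X and build the canonical LR(0) collection (I0 = CLOSURE({[X' → . X]}), then GOTO on every symbol after a dot until no new states appear). It has 10 states:
  I0: { [S → . S y X], [S → . c], [X → . -], [X → . ; ;], [X → . S +], [X' → . X] }  — shift
  I1: { [X → - .] }  — reduce
  I2: { [X → ; . ;] }  — shift
  I3: { [S → S . y X], [X → S . +] }  — shift
  I4: { [X' → X .] }  — accept
  I5: { [S → c .] }  — reduce
  I6: { [X → S + .] }  — reduce
  I7: { [S → . S y X], [S → . c], [S → S y . X], [X → . -], [X → . ; ;], [X → . S +] }  — shift
  I8: { [S → S y X .] }  — reduce
  I9: { [X → ; ; .] }  — reduce

No state contains both a complete item and a shift item.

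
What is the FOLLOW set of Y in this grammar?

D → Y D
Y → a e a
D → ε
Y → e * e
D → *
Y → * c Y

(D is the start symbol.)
To compute FOLLOW(Y), find every occurrence of Y on a right-hand side N → α Y β: add FIRST(β) \ {ε}, and if β is empty or nullable also add FOLLOW(N). Iterate to a fixed point.

In D → Y D: Y is followed by D, add FIRST(D) \ {ε} = { '*', 'a', 'e' }
  D is nullable, so also add FOLLOW(D)
In Y → * c Y: Y is at the end; this adds FOLLOW(Y) to itself — nothing new

The FOLLOW sets referred to above (computed the same way, to a fixed point):
  FOLLOW(D) = { $ }

Taking the union: FOLLOW(Y) = { $, '*', 'a', 'e' }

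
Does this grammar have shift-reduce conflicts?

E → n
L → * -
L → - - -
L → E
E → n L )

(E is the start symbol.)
A shift-reduce conflict occurs when an LR(0) state has both:
  - a complete (reduce) item [A → α .] (dot at the end), and
  - a shift item [B → β . c γ] (dot before a terminal).

Augment with E' → E and build the canonical LR(0) collection (I0 = CLOSURE({[E' → . E]}), then GOTO on every symbol after a dot until no new states appear). It has 11 states:
  I0: { [E → . n L )], [E → . n], [E' → . E] }  — shift
  I1: { [E' → E .] }  — accept
  I2: { [E → . n L )], [E → . n], [E → n . L )], [E → n .], [L → . * -], [L → . - - -], [L → . E] }  — shift, reduce
  I3: { [L → * . -] }  — shift
  I4: { [L → - . - -] }  — shift
  I5: { [L → E .] }  — reduce
  I6: { [E → n L . )] }  — shift
  I7: { [E → n L ) .] }  — reduce
  I8: { [L → - - . -] }  — shift
  I9: { [L → - - - .] }  — reduce
  I10: { [L → * - .] }  — reduce

I2 contains reduce item [E → n .] and shift items [E → . n], [E → . n L )], [L → . * -], [L → . - - -] — shift-reduce conflict.

Answer: Yes — I2: [E → n .] vs [E → . n]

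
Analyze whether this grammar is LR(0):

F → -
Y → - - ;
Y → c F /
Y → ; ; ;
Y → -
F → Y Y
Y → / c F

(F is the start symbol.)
No. Shift-reduce conflict between [F → - .] and [Y → - . - ;]

A grammar is LR(0) if no state in the canonical LR(0) collection has:
  - both a shift item (dot before a terminal) and a complete item (shift-reduce conflict), or
  - two or more complete items (reduce-reduce conflict; the accept item [F' → F .] counts as a complete item here).

Augment with F' → F and build the canonical LR(0) collection (I0 = CLOSURE({[F' → . F]}), then GOTO on every symbol after a dot until no new states appear). It has 17 states:
  I0: { [F → . -], [F → . Y Y], [F' → . F], [Y → . - - ;], [Y → . -], [Y → . / c F], [Y → . ; ; ;], [Y → . c F /] }  — shift
  I1: { [F → - .], [Y → - . - ;], [Y → - .] }  — shift, 2 reduces
  I2: { [Y → / . c F] }  — shift
  I3: { [Y → ; . ; ;] }  — shift
  I4: { [F' → F .] }  — accept
  I5: { [F → Y . Y], [Y → . - - ;], [Y → . -], [Y → . / c F], [Y → . ; ; ;], [Y → . c F /] }  — shift
  I6: { [F → . -], [F → . Y Y], [Y → . - - ;], [Y → . -], [Y → . / c F], [Y → . ; ; ;], [Y → . c F /], [Y → c . F /] }  — shift
  I7: { [Y → c F . /] }  — shift
  I8: { [Y → c F / .] }  — reduce
  I9: { [Y → - . - ;], [Y → - .] }  — shift, reduce
  I10: { [F → Y Y .] }  — reduce
  I11: { [Y → - - . ;] }  — shift
  I12: { [Y → - - ; .] }  — reduce
  I13: { [Y → ; ; . ;] }  — shift
  I14: { [Y → ; ; ; .] }  — reduce
  I15: { [F → . -], [F → . Y Y], [Y → . - - ;], [Y → . -], [Y → . / c F], [Y → . ; ; ;], [Y → . c F /], [Y → / c . F] }  — shift
  I16: { [Y → / c F .] }  — reduce

Conflict in state I1:
  Shift-reduce conflict between [F → - .] and [Y → - . - ;]
So the grammar is NOT LR(0).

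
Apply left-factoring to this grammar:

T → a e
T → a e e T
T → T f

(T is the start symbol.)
Left-factoring transforms A → αβ₁ | αβ₂ into A → αA' and A' → β₁ | β₂
(α is the longest common prefix among the alternatives). Repeat until
no nonterminal has two alternatives with a common prefix.

Round 1: T has alternatives sharing prefix 'a e'. Introduce T': T → a e T'
  Add: T' → ε
  Add: T' → e T

No remaining common prefixes — done.

Resulting grammar:
T → a e T'
T' → ε
T' → e T
T → T f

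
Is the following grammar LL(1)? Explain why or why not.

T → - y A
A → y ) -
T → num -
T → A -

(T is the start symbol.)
Yes, the grammar is LL(1).

Relevant sets:
  FIRST(A) = { 'y' }

For T:
  PREDICT(T → '-' y A) = { '-' }
  PREDICT(T → num '-') = { 'num' }
  PREDICT(T → A '-') = { 'y' }
A has a single production, so nothing to check there.

All predict sets are disjoint. The grammar IS LL(1).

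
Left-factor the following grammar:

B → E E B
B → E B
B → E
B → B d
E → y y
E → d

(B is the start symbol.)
B → E B'
B' → E B
B' → B
B' → ε
B → B d
E → y y
E → d

Left-factoring transforms A → αβ₁ | αβ₂ into A → αA' and A' → β₁ | β₂
(α is the longest common prefix among the alternatives). Repeat until
no nonterminal has two alternatives with a common prefix.

Round 1: B has alternatives sharing prefix 'E'. Introduce B': B → E B'
  Add: B' → E B
  Add: B' → B
  Add: B' → ε

No remaining common prefixes — done.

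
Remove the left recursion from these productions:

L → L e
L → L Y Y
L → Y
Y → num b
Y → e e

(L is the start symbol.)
L → Y L'
L' → e L'
L' → Y Y L'
L' → ε
Y → num b
Y → e e

L is directly left-recursive. The standard transformation for
  A → A α₁ | ... | A α_m | β₁ | ... | β_n
is
  A  → β₁ A' | ... | β_n A'
  A' → α₁ A' | ... | α_m A' | ε

L → Y becomes L → Y L'
L → L e becomes L' → e L'
L → L Y Y becomes L' → Y Y L'
Add L' → ε

Productions for other non-terminals are unchanged:
  Y → num b
  Y → e e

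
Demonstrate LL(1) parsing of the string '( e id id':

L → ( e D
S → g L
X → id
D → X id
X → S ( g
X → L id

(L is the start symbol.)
LL(1) parsing maintains a stack (initially the start symbol over $) and the input. At each step: if the stack top is a terminal, match it against the current input token; if it is a non-terminal N, replace it with the RHS of M[N, lookahead] (the unique production whose predict set contains the lookahead).

Stack is shown with the top on the left.

Stack    Input        Action
----------------------------
L $      ( e id id $  output L → ( e D
( e D $  ( e id id $  match '('
e D $    e id id $    match 'e'
D $      id id $      output D → X id
X id $   id id $      output X → id
id id $  id id $      match 'id'
id $     id $         match 'id'
$        $            accept

The string is accepted.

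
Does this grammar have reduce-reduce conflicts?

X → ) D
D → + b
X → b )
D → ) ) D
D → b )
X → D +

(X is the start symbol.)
A reduce-reduce conflict occurs when an LR(0) state has two complete items [A → α .] and [B → β .] — both call for a reduction, and with no lookahead the parser cannot choose between them.

Augment with X' → X and build the canonical LR(0) collection (I0 = CLOSURE({[X' → . X]}), then GOTO on every symbol after a dot until no new states appear). It has 14 states:
  I0: { [D → . ) ) D], [D → . + b], [D → . b )], [X → . ) D], [X → . D +], [X → . b )], [X' → . X] }  — shift
  I1: { [D → ) . ) D], [D → . ) ) D], [D → . + b], [D → . b )], [X → ) . D] }  — shift
  I2: { [D → + . b] }  — shift
  I3: { [X → D . +] }  — shift
  I4: { [X' → X .] }  — accept
  I5: { [D → b . )], [X → b . )] }  — shift
  I6: { [D → b ) .], [X → b ) .] }  — 2 reduces
  I7: { [X → D + .] }  — reduce
  I8: { [D → + b .] }  — reduce
  I9: { [D → ) ) . D], [D → ) . ) D], [D → . ) ) D], [D → . + b], [D → . b )] }  — shift
  I10: { [X → ) D .] }  — reduce
  I11: { [D → b . )] }  — shift
  I12: { [D → b ) .] }  — reduce
  I13: { [D → ) ) D .] }  — reduce

I6 contains complete items [D → b ) .], [X → b ) .] — reduce-reduce conflict.

Answer: Yes — I6: [D → b ) .] vs [X → b ) .]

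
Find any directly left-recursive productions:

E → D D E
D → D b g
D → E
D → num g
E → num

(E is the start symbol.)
Yes, D is left-recursive

Direct left recursion occurs when N → N α for some non-terminal N (the right-hand side begins with the left-hand side itself).

E → D D E: starts with D
D → D b g: LEFT RECURSIVE (starts with D)
D → E: starts with E
D → num g: starts with num
E → num: starts with num

The grammar has direct left recursion on: D.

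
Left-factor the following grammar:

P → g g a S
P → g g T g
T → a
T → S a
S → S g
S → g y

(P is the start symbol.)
Left-factoring transforms A → αβ₁ | αβ₂ into A → αA' and A' → β₁ | β₂
(α is the longest common prefix among the alternatives). Repeat until
no nonterminal has two alternatives with a common prefix.

Round 1: P has alternatives sharing prefix 'g g'. Introduce P': P → g g P'
  Add: P' → a S
  Add: P' → T g

No remaining common prefixes — done.

Resulting grammar:
P → g g P'
P' → a S
P' → T g
T → a
T → S a
S → S g
S → g y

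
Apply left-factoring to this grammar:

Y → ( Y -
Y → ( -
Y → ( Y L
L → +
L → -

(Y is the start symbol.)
Y → ( Y'
Y' → Y Y''
Y'' → -
Y'' → L
Y' → -
L → +
L → -

Left-factoring transforms A → αβ₁ | αβ₂ into A → αA' and A' → β₁ | β₂
(α is the longest common prefix among the alternatives). Repeat until
no nonterminal has two alternatives with a common prefix.

Round 1: Y has alternatives sharing prefix '('. Introduce Y': Y → ( Y'
  Add: Y' → Y -
  Add: Y' → -
  Add: Y' → Y L

Round 2: Y' has alternatives sharing prefix 'Y'. Introduce Y'': Y' → Y Y''
  Add: Y'' → -
  Add: Y'' → L

No remaining common prefixes — done.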